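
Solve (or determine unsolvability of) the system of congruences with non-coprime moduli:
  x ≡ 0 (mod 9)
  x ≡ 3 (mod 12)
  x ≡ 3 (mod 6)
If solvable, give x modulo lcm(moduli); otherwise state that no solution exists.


Moduli 9, 12, 6 are not pairwise coprime, so CRT works modulo lcm(m_i) when all pairwise compatibility conditions hold.
Pairwise compatibility: gcd(m_i, m_j) must divide a_i - a_j for every pair.
Merge one congruence at a time:
  Start: x ≡ 0 (mod 9).
  Combine with x ≡ 3 (mod 12): gcd(9, 12) = 3; 3 - 0 = 3, which IS divisible by 3, so compatible.
    Write x = 0 + 9·t and substitute into x ≡ 3 (mod 12): 9·t ≡ 3 − 0 = 3 (mod 12).
    Divide the congruence (and modulus) by g = 3: 3·t ≡ 1 (mod 4).
    The inverse of 3 mod 4 is 3 (since 3·3 = 9 = 2·4 + 1), so t ≡ 3·1 = 3 ≡ 3 (mod 4).
    Then x = 0 + 9·3 = 27, valid modulo lcm(9, 12) = 36: x ≡ 27 (mod 36).
  Combine with x ≡ 3 (mod 6): gcd(36, 6) = 6; 3 - 27 = -24, which IS divisible by 6, so compatible.
    Write x = 27 + 36·t and substitute into x ≡ 3 (mod 6): 36·t ≡ 3 − 27 = -24 (mod 6).
    Divide the congruence (and modulus) by g = 6: 6·t ≡ -4 (mod 1).
    Modulo 1 every t works; take t = 0.
    Then x = 27 + 36·0 = 27, valid modulo lcm(36, 6) = 36: x ≡ 27 (mod 36).
Verify: 27 mod 9 = 0, 27 mod 12 = 3, 27 mod 6 = 3.

x ≡ 27 (mod 36).


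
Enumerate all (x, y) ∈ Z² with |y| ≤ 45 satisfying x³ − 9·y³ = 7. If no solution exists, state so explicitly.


The equation is x³ - 9y³ = 7. For fixed y, x³ = 9·y³ + 7, so a solution requires the RHS to be a perfect cube.
Strategy: iterate y from -45 to 45, compute RHS = 9·y³ + 7, and check whether it is a (positive or negative) perfect cube.
Check small values of y:
  y = 0: RHS = 7 is not a perfect cube.
  y = 1: RHS = 16 is not a perfect cube.
  y = -1: RHS = -2 is not a perfect cube.
  y = 2: RHS = 79 is not a perfect cube.
  y = -2: RHS = -65 is not a perfect cube.
  y = 3: RHS = 250 is not a perfect cube.
  y = -3: RHS = -236 is not a perfect cube.
Continuing the search up to |y| = 45 finds no solutions either.
No (x, y) in the scanned range satisfies the equation.

No integer solutions with |y| ≤ 45.


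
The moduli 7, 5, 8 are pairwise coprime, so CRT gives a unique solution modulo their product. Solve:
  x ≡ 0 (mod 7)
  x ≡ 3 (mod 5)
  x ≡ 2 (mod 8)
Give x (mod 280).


Moduli 7, 5, 8 are pairwise coprime; by CRT there is a unique solution modulo M = 7 · 5 · 8 = 280.
Solve pairwise, accumulating the modulus:
  Start with x ≡ 0 (mod 7).
  Combine with x ≡ 3 (mod 5): since gcd(7, 5) = 1, we get a unique residue mod 35.
    Write x = 0 + 7·t and substitute into x ≡ 3 (mod 5): 7·t ≡ 3 − 0 = 3 (mod 5).
    Reduce coefficients mod 5: 2·t ≡ 3 (mod 5).
    The inverse of 2 mod 5 is 3 (since 2·3 = 6 = 1·5 + 1), so t ≡ 3·3 = 9 ≡ 4 (mod 5).
    Then x = 0 + 7·4 = 28, valid modulo lcm(7, 5) = 35: x ≡ 28 (mod 35).
  Combine with x ≡ 2 (mod 8): since gcd(35, 8) = 1, we get a unique residue mod 280.
    Write x = 28 + 35·t and substitute into x ≡ 2 (mod 8): 35·t ≡ 2 − 28 = -26 (mod 8).
    Reduce coefficients mod 8: 3·t ≡ 6 (mod 8).
    The inverse of 3 mod 8 is 3 (since 3·3 = 9 = 1·8 + 1), so t ≡ 3·6 = 18 ≡ 2 (mod 8).
    Then x = 28 + 35·2 = 98, valid modulo lcm(35, 8) = 280: x ≡ 98 (mod 280).
Verify: 98 mod 7 = 0 ✓, 98 mod 5 = 3 ✓, 98 mod 8 = 2 ✓.

x ≡ 98 (mod 280).


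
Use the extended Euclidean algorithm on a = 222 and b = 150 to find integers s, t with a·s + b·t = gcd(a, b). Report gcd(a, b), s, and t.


Euclidean algorithm on (222, 150) — divide until remainder is 0:
  222 = 1 · 150 + 72
  150 = 2 · 72 + 6
  72 = 12 · 6 + 0
gcd(222, 150) = 6.
Track Bezout coefficients alongside the remainders: start with r₀ = 222 = a·1 + b·0 (s = 1, t = 0) and r₁ = 150 = a·0 + b·1 (s = 0, t = 1); each new remainder r_{k+1} = r_{k-1} − q_k·r_k inherits s_{k+1} = s_{k-1} − q_k·s_k, t_{k+1} = t_{k-1} − q_k·t_k, so r_k = a·s_k + b·t_k at every step:
  q = 1: r = 72, s = 1 − 1·0 = 1, t = 0 − 1·1 = -1  (check: 222·1 + 150·(-1) = 72)
  q = 2: r = 6, s = 0 − 2·1 = -2, t = 1 − 2·(-1) = 3  (check: 222·(-2) + 150·3 = 6)
The row with r = 6 (the gcd) gives the Bezout coefficients s = -2, t = 3.
Result: 222 · (-2) + 150 · (3) = 6.

gcd(222, 150) = 6; s = -2, t = 3 (check: 222·(-2) + 150·3 = 6).


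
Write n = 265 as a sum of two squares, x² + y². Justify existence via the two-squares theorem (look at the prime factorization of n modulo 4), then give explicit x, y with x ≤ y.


Step 1: Factor n = 265 = 5 · 53.
Step 2: Check the mod-4 condition on each prime factor: 5 ≡ 1 (mod 4), exponent 1; 53 ≡ 1 (mod 4), exponent 1.
All primes ≡ 3 (mod 4) appear to even exponent (or don't appear), so by the two-squares theorem n IS expressible as a sum of two squares.
Step 3: Build a representation. Here n = 5 · 53 is a product of primes ≡ 1 (mod 4). Each prime p ≡ 1 (mod 4) is itself a sum of two squares; find a² by testing p − a² for a perfect square:
  5: 5 − 1² = 4 = 2² ⇒ 5 = 1² + 2².
  53: 53 − 1² = 52, 53 − 2² = 49 = 7² ⇒ 53 = 2² + 7².
  Combine using the Brahmagupta–Fibonacci identity (a² + b²)(c² + d²) = (ac − bd)² + (ad + bc)² = (ac + bd)² + (ad − bc)²:
  5 · 53 = 265: from (1² + 2²)(2² + 7²), take (1·2 − 2·7, 1·7 + 2·2) = (2 − 14, 7 + 4) = (-12, 11); dropping signs (only squares matter) gives (12, 11); check 12² + 11² = 144 + 121 = 265 ✓.
Step 4: Order so x ≤ y and verify: 11² + 12² = 121 + 144 = 265 = n. ✓

n = 265 = 11² + 12² (one valid representation with x ≤ y).


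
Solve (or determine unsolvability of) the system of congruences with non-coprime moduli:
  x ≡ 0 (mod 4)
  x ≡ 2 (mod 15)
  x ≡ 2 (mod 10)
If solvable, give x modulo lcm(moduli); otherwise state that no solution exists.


Moduli 4, 15, 10 are not pairwise coprime, so CRT works modulo lcm(m_i) when all pairwise compatibility conditions hold.
Pairwise compatibility: gcd(m_i, m_j) must divide a_i - a_j for every pair.
Merge one congruence at a time:
  Start: x ≡ 0 (mod 4).
  Combine with x ≡ 2 (mod 15): gcd(4, 15) = 1; 2 - 0 = 2, which IS divisible by 1, so compatible.
    Write x = 0 + 4·t and substitute into x ≡ 2 (mod 15): 4·t ≡ 2 − 0 = 2 (mod 15).
    The inverse of 4 mod 15 is 4 (since 4·4 = 16 = 1·15 + 1), so t ≡ 4·2 = 8 ≡ 8 (mod 15).
    Then x = 0 + 4·8 = 32, valid modulo lcm(4, 15) = 60: x ≡ 32 (mod 60).
  Combine with x ≡ 2 (mod 10): gcd(60, 10) = 10; 2 - 32 = -30, which IS divisible by 10, so compatible.
    Write x = 32 + 60·t and substitute into x ≡ 2 (mod 10): 60·t ≡ 2 − 32 = -30 (mod 10).
    Divide the congruence (and modulus) by g = 10: 6·t ≡ -3 (mod 1).
    Modulo 1 every t works; take t = 0.
    Then x = 32 + 60·0 = 32, valid modulo lcm(60, 10) = 60: x ≡ 32 (mod 60).
Verify: 32 mod 4 = 0, 32 mod 15 = 2, 32 mod 10 = 2.

x ≡ 32 (mod 60).


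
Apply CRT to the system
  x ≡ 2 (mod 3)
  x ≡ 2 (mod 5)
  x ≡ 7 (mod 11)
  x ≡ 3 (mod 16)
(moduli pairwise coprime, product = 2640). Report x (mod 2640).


Product of moduli M = 3 · 5 · 11 · 16 = 2640.
Merge one congruence at a time:
  Start: x ≡ 2 (mod 3).
  Combine with x ≡ 2 (mod 5); new modulus lcm = 15.
    Write x = 2 + 3·t and substitute into x ≡ 2 (mod 5): 3·t ≡ 2 − 2 = 0 (mod 5).
    The inverse of 3 mod 5 is 2 (since 3·2 = 6 = 1·5 + 1), so t ≡ 2·0 = 0 ≡ 0 (mod 5).
    Then x = 2 + 3·0 = 2, valid modulo lcm(3, 5) = 15: x ≡ 2 (mod 15).
  Combine with x ≡ 7 (mod 11); new modulus lcm = 165.
    Write x = 2 + 15·t and substitute into x ≡ 7 (mod 11): 15·t ≡ 7 − 2 = 5 (mod 11).
    Reduce coefficients mod 11: 4·t ≡ 5 (mod 11).
    The inverse of 4 mod 11 is 3 (since 4·3 = 12 = 1·11 + 1), so t ≡ 3·5 = 15 ≡ 4 (mod 11).
    Then x = 2 + 15·4 = 62, valid modulo lcm(15, 11) = 165: x ≡ 62 (mod 165).
  Combine with x ≡ 3 (mod 16); new modulus lcm = 2640.
    Write x = 62 + 165·t and substitute into x ≡ 3 (mod 16): 165·t ≡ 3 − 62 = -59 (mod 16).
    Reduce coefficients mod 16: 5·t ≡ 5 (mod 16).
    The inverse of 5 mod 16 is 13 (since 5·13 = 65 = 4·16 + 1), so t ≡ 13·5 = 65 ≡ 1 (mod 16).
    Then x = 62 + 165·1 = 227, valid modulo lcm(165, 16) = 2640: x ≡ 227 (mod 2640).
Verify against each original: 227 mod 3 = 2, 227 mod 5 = 2, 227 mod 11 = 7, 227 mod 16 = 3.

x ≡ 227 (mod 2640).


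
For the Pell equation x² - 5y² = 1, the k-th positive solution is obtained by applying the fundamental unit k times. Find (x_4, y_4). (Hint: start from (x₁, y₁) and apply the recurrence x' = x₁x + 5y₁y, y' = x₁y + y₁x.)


Step 1: Find the fundamental solution (x₁, y₁) of x² - 5y² = 1.
  Expand √5 as a continued fraction. a₀ = ⌊√5⌋ = 2; iterate m_{k+1} = d_k·a_k − m_k, d_{k+1} = (5 − m_{k+1}²)/d_k, a_{k+1} = ⌊(a₀ + m_{k+1})/d_{k+1}⌋ (starting m₀ = 0, d₀ = 1), with convergents p_k = a_k·p_{k-1} + p_{k-2}, q_k = a_k·q_{k-1} + q_{k-2} (p₋₁ = 1, q₋₁ = 0):
  k = 0: a₀ = 2; p₀/q₀ = 2/1; p₀² − 5·q₀² = 4 − 5 = -1.
  k = 1: m = 2, d = 1, a = ⌊(2 + 2)/1⌋ = 4; p/q = (4·2 + 1)/(4·1 + 0) = 9/4; p² − 5·q² = 81 − 80 = 1.
  The first convergent with p² − 5·q² = 1 gives the fundamental solution (x₁, y₁) = (9, 4).
Step 2: Apply the recurrence (x_{n+1}, y_{n+1}) = (x₁x_n + 5y₁y_n, x₁y_n + y₁x_n) repeatedly.
  From (x_1, y_1) = (9, 4): x_2 = 9·9 + 5·4·4 = 161; y_2 = 9·4 + 4·9 = 72.
  From (x_2, y_2) = (161, 72): x_3 = 9·161 + 5·4·72 = 2889; y_3 = 9·72 + 4·161 = 1292.
  From (x_3, y_3) = (2889, 1292): x_4 = 9·2889 + 5·4·1292 = 51841; y_4 = 9·1292 + 4·2889 = 23184.
Step 3: Verify x_4² - 5·y_4² = 2687489281 - 2687489280 = 1 (should be 1). ✓

(x_1, y_1) = (9, 4); (x_4, y_4) = (51841, 23184).


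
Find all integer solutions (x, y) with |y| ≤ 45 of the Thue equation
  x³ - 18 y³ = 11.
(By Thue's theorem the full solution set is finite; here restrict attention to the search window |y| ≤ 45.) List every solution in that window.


The equation is x³ - 18y³ = 11. For fixed y, x³ = 18·y³ + 11, so a solution requires the RHS to be a perfect cube.
Strategy: iterate y from -45 to 45, compute RHS = 18·y³ + 11, and check whether it is a (positive or negative) perfect cube.
Check small values of y:
  y = 0: RHS = 11 is not a perfect cube.
  y = 1: RHS = 29 is not a perfect cube.
  y = -1: RHS = -7 is not a perfect cube.
  y = 2: RHS = 155 is not a perfect cube.
  y = -2: RHS = -133 is not a perfect cube.
  y = 3: RHS = 497 is not a perfect cube.
  y = -3: RHS = -475 is not a perfect cube.
Continuing the search up to |y| = 45 finds no solutions either.
No (x, y) in the scanned range satisfies the equation.

No integer solutions with |y| ≤ 45.


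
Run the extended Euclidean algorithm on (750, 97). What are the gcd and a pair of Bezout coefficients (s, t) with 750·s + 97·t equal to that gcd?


Euclidean algorithm on (750, 97) — divide until remainder is 0:
  750 = 7 · 97 + 71
  97 = 1 · 71 + 26
  71 = 2 · 26 + 19
  26 = 1 · 19 + 7
  19 = 2 · 7 + 5
  7 = 1 · 5 + 2
  5 = 2 · 2 + 1
  2 = 2 · 1 + 0
gcd(750, 97) = 1.
Track Bezout coefficients alongside the remainders: start with r₀ = 750 = a·1 + b·0 (s = 1, t = 0) and r₁ = 97 = a·0 + b·1 (s = 0, t = 1); each new remainder r_{k+1} = r_{k-1} − q_k·r_k inherits s_{k+1} = s_{k-1} − q_k·s_k, t_{k+1} = t_{k-1} − q_k·t_k, so r_k = a·s_k + b·t_k at every step:
  q = 7: r = 71, s = 1 − 7·0 = 1, t = 0 − 7·1 = -7  (check: 750·1 + 97·(-7) = 71)
  q = 1: r = 26, s = 0 − 1·1 = -1, t = 1 − 1·(-7) = 8  (check: 750·(-1) + 97·8 = 26)
  q = 2: r = 19, s = 1 − 2·(-1) = 3, t = -7 − 2·8 = -23  (check: 750·3 + 97·(-23) = 19)
  q = 1: r = 7, s = -1 − 1·3 = -4, t = 8 − 1·(-23) = 31  (check: 750·(-4) + 97·31 = 7)
  q = 2: r = 5, s = 3 − 2·(-4) = 11, t = -23 − 2·31 = -85  (check: 750·11 + 97·(-85) = 5)
  q = 1: r = 2, s = -4 − 1·11 = -15, t = 31 − 1·(-85) = 116  (check: 750·(-15) + 97·116 = 2)
  q = 2: r = 1, s = 11 − 2·(-15) = 41, t = -85 − 2·116 = -317  (check: 750·41 + 97·(-317) = 1)
The row with r = 1 (the gcd) gives the Bezout coefficients s = 41, t = -317.
Result: 750 · (41) + 97 · (-317) = 1.

gcd(750, 97) = 1; s = 41, t = -317 (check: 750·41 + 97·(-317) = 1).


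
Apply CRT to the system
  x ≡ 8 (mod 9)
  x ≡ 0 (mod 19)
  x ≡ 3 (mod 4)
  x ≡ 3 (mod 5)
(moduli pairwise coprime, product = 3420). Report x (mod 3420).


Product of moduli M = 9 · 19 · 4 · 5 = 3420.
Merge one congruence at a time:
  Start: x ≡ 8 (mod 9).
  Combine with x ≡ 0 (mod 19); new modulus lcm = 171.
    Write x = 8 + 9·t and substitute into x ≡ 0 (mod 19): 9·t ≡ 0 − 8 = -8 (mod 19).
    Reduce coefficients mod 19: 9·t ≡ 11 (mod 19).
    The inverse of 9 mod 19 is 17 (since 9·17 = 153 = 8·19 + 1), so t ≡ 17·11 = 187 ≡ 16 (mod 19).
    Then x = 8 + 9·16 = 152, valid modulo lcm(9, 19) = 171: x ≡ 152 (mod 171).
  Combine with x ≡ 3 (mod 4); new modulus lcm = 684.
    Write x = 152 + 171·t and substitute into x ≡ 3 (mod 4): 171·t ≡ 3 − 152 = -149 (mod 4).
    Reduce coefficients mod 4: 3·t ≡ 3 (mod 4).
    The inverse of 3 mod 4 is 3 (since 3·3 = 9 = 2·4 + 1), so t ≡ 3·3 = 9 ≡ 1 (mod 4).
    Then x = 152 + 171·1 = 323, valid modulo lcm(171, 4) = 684: x ≡ 323 (mod 684).
  Combine with x ≡ 3 (mod 5); new modulus lcm = 3420.
    Write x = 323 + 684·t and substitute into x ≡ 3 (mod 5): 684·t ≡ 3 − 323 = -320 (mod 5).
    Reduce coefficients mod 5: 4·t ≡ 0 (mod 5).
    The inverse of 4 mod 5 is 4 (since 4·4 = 16 = 3·5 + 1), so t ≡ 4·0 = 0 ≡ 0 (mod 5).
    Then x = 323 + 684·0 = 323, valid modulo lcm(684, 5) = 3420: x ≡ 323 (mod 3420).
Verify against each original: 323 mod 9 = 8, 323 mod 19 = 0, 323 mod 4 = 3, 323 mod 5 = 3.

x ≡ 323 (mod 3420).


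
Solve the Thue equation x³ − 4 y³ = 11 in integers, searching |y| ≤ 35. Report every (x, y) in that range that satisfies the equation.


The equation is x³ - 4y³ = 11. For fixed y, x³ = 4·y³ + 11, so a solution requires the RHS to be a perfect cube.
Strategy: iterate y from -35 to 35, compute RHS = 4·y³ + 11, and check whether it is a (positive or negative) perfect cube.
Check small values of y:
  y = 0: RHS = 11 is not a perfect cube.
  y = 1: RHS = 15 is not a perfect cube.
  y = -1: RHS = 7 is not a perfect cube.
  y = 2: RHS = 43 is not a perfect cube.
  y = -2: RHS = -21 is not a perfect cube.
  y = 3: RHS = 119 is not a perfect cube.
  y = -3: RHS = -97 is not a perfect cube.
Continuing the search up to |y| = 35 finds no solutions either.
No (x, y) in the scanned range satisfies the equation.

No integer solutions with |y| ≤ 35.


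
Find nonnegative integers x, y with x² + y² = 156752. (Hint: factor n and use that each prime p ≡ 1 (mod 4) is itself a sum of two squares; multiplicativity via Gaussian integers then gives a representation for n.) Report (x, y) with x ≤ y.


Step 1: Factor n = 156752 = 2^4 · 97 · 101.
Step 2: Check the mod-4 condition on each prime factor: 2 = 2 (special); 97 ≡ 1 (mod 4), exponent 1; 101 ≡ 1 (mod 4), exponent 1.
All primes ≡ 3 (mod 4) appear to even exponent (or don't appear), so by the two-squares theorem n IS expressible as a sum of two squares.
Step 3: Build a representation. Group n = k² · m with k = 4 and m = 97 · 101 = 9797 (a product of primes ≡ 1 (mod 4)); a representation of m scales to one of n via (k·x)² + (k·y)² = k²(x² + y²). Each prime p ≡ 1 (mod 4) is itself a sum of two squares; find a² by testing p − a² for a perfect square:
  97: 97 − 1² = 96, 97 − 2² = 93, 97 − 3² = 88, 97 − 4² = 81 = 9² ⇒ 97 = 4² + 9².
  101: 101 − 1² = 100 = 10² ⇒ 101 = 1² + 10².
  Combine using the Brahmagupta–Fibonacci identity (a² + b²)(c² + d²) = (ac − bd)² + (ad + bc)² = (ac + bd)² + (ad − bc)²:
  97 · 101 = 9797: from (4² + 9²)(1² + 10²), take (4·1 − 9·10, 4·10 + 9·1) = (4 − 90, 40 + 9) = (-86, 49); dropping signs (only squares matter) gives (86, 49); check 86² + 49² = 7396 + 2401 = 9797 ✓.
  Scale by k = 4: (4·86, 4·49) = (344, 196).
Step 4: Order so x ≤ y and verify: 196² + 344² = 38416 + 118336 = 156752 = n. ✓

n = 156752 = 196² + 344² (one valid representation with x ≤ y).


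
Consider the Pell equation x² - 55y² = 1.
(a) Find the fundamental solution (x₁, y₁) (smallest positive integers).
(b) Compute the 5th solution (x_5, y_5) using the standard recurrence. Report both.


Step 1: Find the fundamental solution (x₁, y₁) of x² - 55y² = 1.
  Expand √55 as a continued fraction. a₀ = ⌊√55⌋ = 7; iterate m_{k+1} = d_k·a_k − m_k, d_{k+1} = (55 − m_{k+1}²)/d_k, a_{k+1} = ⌊(a₀ + m_{k+1})/d_{k+1}⌋ (starting m₀ = 0, d₀ = 1), with convergents p_k = a_k·p_{k-1} + p_{k-2}, q_k = a_k·q_{k-1} + q_{k-2} (p₋₁ = 1, q₋₁ = 0):
  k = 0: a₀ = 7; p₀/q₀ = 7/1; p₀² − 55·q₀² = 49 − 55 = -6.
  k = 1: m = 7, d = 6, a = ⌊(7 + 7)/6⌋ = 2; p/q = (2·7 + 1)/(2·1 + 0) = 15/2; p² − 55·q² = 225 − 220 = 5.
  k = 2: m = 5, d = 5, a = ⌊(7 + 5)/5⌋ = 2; p/q = (2·15 + 7)/(2·2 + 1) = 37/5; p² − 55·q² = 1369 − 1375 = -6.
  k = 3: m = 5, d = 6, a = ⌊(7 + 5)/6⌋ = 2; p/q = (2·37 + 15)/(2·5 + 2) = 89/12; p² − 55·q² = 7921 − 7920 = 1.
  The first convergent with p² − 55·q² = 1 gives the fundamental solution (x₁, y₁) = (89, 12).
Step 2: Apply the recurrence (x_{n+1}, y_{n+1}) = (x₁x_n + 55y₁y_n, x₁y_n + y₁x_n) repeatedly.
  From (x_1, y_1) = (89, 12): x_2 = 89·89 + 55·12·12 = 15841; y_2 = 89·12 + 12·89 = 2136.
  From (x_2, y_2) = (15841, 2136): x_3 = 89·15841 + 55·12·2136 = 2819609; y_3 = 89·2136 + 12·15841 = 380196.
  From (x_3, y_3) = (2819609, 380196): x_4 = 89·2819609 + 55·12·380196 = 501874561; y_4 = 89·380196 + 12·2819609 = 67672752.
  From (x_4, y_4) = (501874561, 67672752): x_5 = 89·501874561 + 55·12·67672752 = 89330852249; y_5 = 89·67672752 + 12·501874561 = 12045369660.
Step 3: Verify x_5² - 55·y_5² = 7980001163532668358001 - 7980001163532668358000 = 1 (should be 1). ✓

(x_1, y_1) = (89, 12); (x_5, y_5) = (89330852249, 12045369660).


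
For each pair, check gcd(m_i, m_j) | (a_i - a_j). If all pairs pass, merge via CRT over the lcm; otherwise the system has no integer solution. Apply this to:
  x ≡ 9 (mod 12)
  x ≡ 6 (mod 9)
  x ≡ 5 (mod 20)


Moduli 12, 9, 20 are not pairwise coprime, so CRT works modulo lcm(m_i) when all pairwise compatibility conditions hold.
Pairwise compatibility: gcd(m_i, m_j) must divide a_i - a_j for every pair.
Merge one congruence at a time:
  Start: x ≡ 9 (mod 12).
  Combine with x ≡ 6 (mod 9): gcd(12, 9) = 3; 6 - 9 = -3, which IS divisible by 3, so compatible.
    Write x = 9 + 12·t and substitute into x ≡ 6 (mod 9): 12·t ≡ 6 − 9 = -3 (mod 9).
    Divide the congruence (and modulus) by g = 3: 4·t ≡ -1 (mod 3).
    Reduce coefficients mod 3: 1·t ≡ 2 (mod 3).
    So t ≡ 2 (mod 3).
    Then x = 9 + 12·2 = 33, valid modulo lcm(12, 9) = 36: x ≡ 33 (mod 36).
  Combine with x ≡ 5 (mod 20): gcd(36, 20) = 4; 5 - 33 = -28, which IS divisible by 4, so compatible.
    Write x = 33 + 36·t and substitute into x ≡ 5 (mod 20): 36·t ≡ 5 − 33 = -28 (mod 20).
    Divide the congruence (and modulus) by g = 4: 9·t ≡ -7 (mod 5).
    Reduce coefficients mod 5: 4·t ≡ 3 (mod 5).
    The inverse of 4 mod 5 is 4 (since 4·4 = 16 = 3·5 + 1), so t ≡ 4·3 = 12 ≡ 2 (mod 5).
    Then x = 33 + 36·2 = 105, valid modulo lcm(36, 20) = 180: x ≡ 105 (mod 180).
Verify: 105 mod 12 = 9, 105 mod 9 = 6, 105 mod 20 = 5.

x ≡ 105 (mod 180).


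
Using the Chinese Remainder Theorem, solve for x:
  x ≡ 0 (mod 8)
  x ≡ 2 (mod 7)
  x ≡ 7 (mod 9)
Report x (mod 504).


Moduli 8, 7, 9 are pairwise coprime; by CRT there is a unique solution modulo M = 8 · 7 · 9 = 504.
Solve pairwise, accumulating the modulus:
  Start with x ≡ 0 (mod 8).
  Combine with x ≡ 2 (mod 7): since gcd(8, 7) = 1, we get a unique residue mod 56.
    Write x = 0 + 8·t and substitute into x ≡ 2 (mod 7): 8·t ≡ 2 − 0 = 2 (mod 7).
    Reduce coefficients mod 7: 1·t ≡ 2 (mod 7).
    So t ≡ 2 (mod 7).
    Then x = 0 + 8·2 = 16, valid modulo lcm(8, 7) = 56: x ≡ 16 (mod 56).
  Combine with x ≡ 7 (mod 9): since gcd(56, 9) = 1, we get a unique residue mod 504.
    Write x = 16 + 56·t and substitute into x ≡ 7 (mod 9): 56·t ≡ 7 − 16 = -9 (mod 9).
    Reduce coefficients mod 9: 2·t ≡ 0 (mod 9).
    The inverse of 2 mod 9 is 5 (since 2·5 = 10 = 1·9 + 1), so t ≡ 5·0 = 0 ≡ 0 (mod 9).
    Then x = 16 + 56·0 = 16, valid modulo lcm(56, 9) = 504: x ≡ 16 (mod 504).
Verify: 16 mod 8 = 0 ✓, 16 mod 7 = 2 ✓, 16 mod 9 = 7 ✓.

x ≡ 16 (mod 504).


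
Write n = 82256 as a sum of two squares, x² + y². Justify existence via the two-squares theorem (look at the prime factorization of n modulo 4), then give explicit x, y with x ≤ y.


Step 1: Factor n = 82256 = 2^4 · 53 · 97.
Step 2: Check the mod-4 condition on each prime factor: 2 = 2 (special); 53 ≡ 1 (mod 4), exponent 1; 97 ≡ 1 (mod 4), exponent 1.
All primes ≡ 3 (mod 4) appear to even exponent (or don't appear), so by the two-squares theorem n IS expressible as a sum of two squares.
Step 3: Build a representation. Group n = k² · m with k = 4 and m = 53 · 97 = 5141 (a product of primes ≡ 1 (mod 4)); a representation of m scales to one of n via (k·x)² + (k·y)² = k²(x² + y²). Each prime p ≡ 1 (mod 4) is itself a sum of two squares; find a² by testing p − a² for a perfect square:
  53: 53 − 1² = 52, 53 − 2² = 49 = 7² ⇒ 53 = 2² + 7².
  97: 97 − 1² = 96, 97 − 2² = 93, 97 − 3² = 88, 97 − 4² = 81 = 9² ⇒ 97 = 4² + 9².
  Combine using the Brahmagupta–Fibonacci identity (a² + b²)(c² + d²) = (ac − bd)² + (ad + bc)² = (ac + bd)² + (ad − bc)²:
  53 · 97 = 5141: from (2² + 7²)(4² + 9²), take (2·4 − 7·9, 2·9 + 7·4) = (8 − 63, 18 + 28) = (-55, 46); dropping signs (only squares matter) gives (55, 46); check 55² + 46² = 3025 + 2116 = 5141 ✓.
  Scale by k = 4: (4·55, 4·46) = (220, 184).
Step 4: Order so x ≤ y and verify: 184² + 220² = 33856 + 48400 = 82256 = n. ✓

n = 82256 = 184² + 220² (one valid representation with x ≤ y).


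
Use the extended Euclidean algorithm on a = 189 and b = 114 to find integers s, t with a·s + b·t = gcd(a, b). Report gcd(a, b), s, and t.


Euclidean algorithm on (189, 114) — divide until remainder is 0:
  189 = 1 · 114 + 75
  114 = 1 · 75 + 39
  75 = 1 · 39 + 36
  39 = 1 · 36 + 3
  36 = 12 · 3 + 0
gcd(189, 114) = 3.
Track Bezout coefficients alongside the remainders: start with r₀ = 189 = a·1 + b·0 (s = 1, t = 0) and r₁ = 114 = a·0 + b·1 (s = 0, t = 1); each new remainder r_{k+1} = r_{k-1} − q_k·r_k inherits s_{k+1} = s_{k-1} − q_k·s_k, t_{k+1} = t_{k-1} − q_k·t_k, so r_k = a·s_k + b·t_k at every step:
  q = 1: r = 75, s = 1 − 1·0 = 1, t = 0 − 1·1 = -1  (check: 189·1 + 114·(-1) = 75)
  q = 1: r = 39, s = 0 − 1·1 = -1, t = 1 − 1·(-1) = 2  (check: 189·(-1) + 114·2 = 39)
  q = 1: r = 36, s = 1 − 1·(-1) = 2, t = -1 − 1·2 = -3  (check: 189·2 + 114·(-3) = 36)
  q = 1: r = 3, s = -1 − 1·2 = -3, t = 2 − 1·(-3) = 5  (check: 189·(-3) + 114·5 = 3)
The row with r = 3 (the gcd) gives the Bezout coefficients s = -3, t = 5.
Result: 189 · (-3) + 114 · (5) = 3.

gcd(189, 114) = 3; s = -3, t = 5 (check: 189·(-3) + 114·5 = 3).


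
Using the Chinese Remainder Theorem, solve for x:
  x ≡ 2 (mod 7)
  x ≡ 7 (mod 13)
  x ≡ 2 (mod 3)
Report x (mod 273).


Moduli 7, 13, 3 are pairwise coprime; by CRT there is a unique solution modulo M = 7 · 13 · 3 = 273.
Solve pairwise, accumulating the modulus:
  Start with x ≡ 2 (mod 7).
  Combine with x ≡ 7 (mod 13): since gcd(7, 13) = 1, we get a unique residue mod 91.
    Write x = 2 + 7·t and substitute into x ≡ 7 (mod 13): 7·t ≡ 7 − 2 = 5 (mod 13).
    The inverse of 7 mod 13 is 2 (since 7·2 = 14 = 1·13 + 1), so t ≡ 2·5 = 10 ≡ 10 (mod 13).
    Then x = 2 + 7·10 = 72, valid modulo lcm(7, 13) = 91: x ≡ 72 (mod 91).
  Combine with x ≡ 2 (mod 3): since gcd(91, 3) = 1, we get a unique residue mod 273.
    Write x = 72 + 91·t and substitute into x ≡ 2 (mod 3): 91·t ≡ 2 − 72 = -70 (mod 3).
    Reduce coefficients mod 3: 1·t ≡ 2 (mod 3).
    So t ≡ 2 (mod 3).
    Then x = 72 + 91·2 = 254, valid modulo lcm(91, 3) = 273: x ≡ 254 (mod 273).
Verify: 254 mod 7 = 2 ✓, 254 mod 13 = 7 ✓, 254 mod 3 = 2 ✓.

x ≡ 254 (mod 273).


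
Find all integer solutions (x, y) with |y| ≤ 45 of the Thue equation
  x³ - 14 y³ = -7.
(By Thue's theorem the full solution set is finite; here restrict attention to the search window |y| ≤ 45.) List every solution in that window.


The equation is x³ - 14y³ = -7. For fixed y, x³ = 14·y³ − 7, so a solution requires the RHS to be a perfect cube.
Strategy: iterate y from -45 to 45, compute RHS = 14·y³ − 7, and check whether it is a (positive or negative) perfect cube.
Check small values of y:
  y = 0: RHS = -7 is not a perfect cube.
  y = 1: RHS = 7 is not a perfect cube.
  y = -1: RHS = -21 is not a perfect cube.
  y = 2: RHS = 105 is not a perfect cube.
  y = -2: RHS = -119 is not a perfect cube.
  y = 3: RHS = 371 is not a perfect cube.
  y = -3: RHS = -385 is not a perfect cube.
Continuing the search up to |y| = 45 finds no solutions either.
No (x, y) in the scanned range satisfies the equation.

No integer solutions with |y| ≤ 45.


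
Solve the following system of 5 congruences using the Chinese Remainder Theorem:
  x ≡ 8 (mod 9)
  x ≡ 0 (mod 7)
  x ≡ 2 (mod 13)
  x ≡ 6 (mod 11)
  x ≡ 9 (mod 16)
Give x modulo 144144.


Product of moduli M = 9 · 7 · 13 · 11 · 16 = 144144.
Merge one congruence at a time:
  Start: x ≡ 8 (mod 9).
  Combine with x ≡ 0 (mod 7); new modulus lcm = 63.
    Write x = 8 + 9·t and substitute into x ≡ 0 (mod 7): 9·t ≡ 0 − 8 = -8 (mod 7).
    Reduce coefficients mod 7: 2·t ≡ 6 (mod 7).
    The inverse of 2 mod 7 is 4 (since 2·4 = 8 = 1·7 + 1), so t ≡ 4·6 = 24 ≡ 3 (mod 7).
    Then x = 8 + 9·3 = 35, valid modulo lcm(9, 7) = 63: x ≡ 35 (mod 63).
  Combine with x ≡ 2 (mod 13); new modulus lcm = 819.
    Write x = 35 + 63·t and substitute into x ≡ 2 (mod 13): 63·t ≡ 2 − 35 = -33 (mod 13).
    Reduce coefficients mod 13: 11·t ≡ 6 (mod 13).
    The inverse of 11 mod 13 is 6 (since 11·6 = 66 = 5·13 + 1), so t ≡ 6·6 = 36 ≡ 10 (mod 13).
    Then x = 35 + 63·10 = 665, valid modulo lcm(63, 13) = 819: x ≡ 665 (mod 819).
  Combine with x ≡ 6 (mod 11); new modulus lcm = 9009.
    Write x = 665 + 819·t and substitute into x ≡ 6 (mod 11): 819·t ≡ 6 − 665 = -659 (mod 11).
    Reduce coefficients mod 11: 5·t ≡ 1 (mod 11).
    The inverse of 5 mod 11 is 9 (since 5·9 = 45 = 4·11 + 1), so t ≡ 9·1 = 9 ≡ 9 (mod 11).
    Then x = 665 + 819·9 = 8036, valid modulo lcm(819, 11) = 9009: x ≡ 8036 (mod 9009).
  Combine with x ≡ 9 (mod 16); new modulus lcm = 144144.
    Write x = 8036 + 9009·t and substitute into x ≡ 9 (mod 16): 9009·t ≡ 9 − 8036 = -8027 (mod 16).
    Reduce coefficients mod 16: 1·t ≡ 5 (mod 16).
    So t ≡ 5 (mod 16).
    Then x = 8036 + 9009·5 = 53081, valid modulo lcm(9009, 16) = 144144: x ≡ 53081 (mod 144144).
Verify against each original: 53081 mod 9 = 8, 53081 mod 7 = 0, 53081 mod 13 = 2, 53081 mod 11 = 6, 53081 mod 16 = 9.

x ≡ 53081 (mod 144144).


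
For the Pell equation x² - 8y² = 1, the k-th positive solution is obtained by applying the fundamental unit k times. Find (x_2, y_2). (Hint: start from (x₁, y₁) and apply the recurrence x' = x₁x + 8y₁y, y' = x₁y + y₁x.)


Step 1: Find the fundamental solution (x₁, y₁) of x² - 8y² = 1.
  Expand √8 as a continued fraction. a₀ = ⌊√8⌋ = 2; iterate m_{k+1} = d_k·a_k − m_k, d_{k+1} = (8 − m_{k+1}²)/d_k, a_{k+1} = ⌊(a₀ + m_{k+1})/d_{k+1}⌋ (starting m₀ = 0, d₀ = 1), with convergents p_k = a_k·p_{k-1} + p_{k-2}, q_k = a_k·q_{k-1} + q_{k-2} (p₋₁ = 1, q₋₁ = 0):
  k = 0: a₀ = 2; p₀/q₀ = 2/1; p₀² − 8·q₀² = 4 − 8 = -4.
  k = 1: m = 2, d = 4, a = ⌊(2 + 2)/4⌋ = 1; p/q = (1·2 + 1)/(1·1 + 0) = 3/1; p² − 8·q² = 9 − 8 = 1.
  The first convergent with p² − 8·q² = 1 gives the fundamental solution (x₁, y₁) = (3, 1).
Step 2: Apply the recurrence (x_{n+1}, y_{n+1}) = (x₁x_n + 8y₁y_n, x₁y_n + y₁x_n) repeatedly.
  From (x_1, y_1) = (3, 1): x_2 = 3·3 + 8·1·1 = 17; y_2 = 3·1 + 1·3 = 6.
Step 3: Verify x_2² - 8·y_2² = 289 - 288 = 1 (should be 1). ✓

(x_1, y_1) = (3, 1); (x_2, y_2) = (17, 6).


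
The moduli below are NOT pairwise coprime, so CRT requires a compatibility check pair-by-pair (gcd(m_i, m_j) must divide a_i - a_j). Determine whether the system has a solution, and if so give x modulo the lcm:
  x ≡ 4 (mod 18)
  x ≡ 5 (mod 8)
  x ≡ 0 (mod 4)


Moduli 18, 8, 4 are not pairwise coprime, so CRT works modulo lcm(m_i) when all pairwise compatibility conditions hold.
Pairwise compatibility: gcd(m_i, m_j) must divide a_i - a_j for every pair.
Merge one congruence at a time:
  Start: x ≡ 4 (mod 18).
  Combine with x ≡ 5 (mod 8): gcd(18, 8) = 2, and 5 - 4 = 1 is NOT divisible by 2.
    ⇒ system is inconsistent (no integer solution).

No solution (the system is inconsistent).


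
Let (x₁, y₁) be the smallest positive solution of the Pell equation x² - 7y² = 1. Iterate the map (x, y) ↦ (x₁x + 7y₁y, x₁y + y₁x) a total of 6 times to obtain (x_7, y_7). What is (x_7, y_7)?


Step 1: Find the fundamental solution (x₁, y₁) of x² - 7y² = 1.
  Expand √7 as a continued fraction. a₀ = ⌊√7⌋ = 2; iterate m_{k+1} = d_k·a_k − m_k, d_{k+1} = (7 − m_{k+1}²)/d_k, a_{k+1} = ⌊(a₀ + m_{k+1})/d_{k+1}⌋ (starting m₀ = 0, d₀ = 1), with convergents p_k = a_k·p_{k-1} + p_{k-2}, q_k = a_k·q_{k-1} + q_{k-2} (p₋₁ = 1, q₋₁ = 0):
  k = 0: a₀ = 2; p₀/q₀ = 2/1; p₀² − 7·q₀² = 4 − 7 = -3.
  k = 1: m = 2, d = 3, a = ⌊(2 + 2)/3⌋ = 1; p/q = (1·2 + 1)/(1·1 + 0) = 3/1; p² − 7·q² = 9 − 7 = 2.
  k = 2: m = 1, d = 2, a = ⌊(2 + 1)/2⌋ = 1; p/q = (1·3 + 2)/(1·1 + 1) = 5/2; p² − 7·q² = 25 − 28 = -3.
  k = 3: m = 1, d = 3, a = ⌊(2 + 1)/3⌋ = 1; p/q = (1·5 + 3)/(1·2 + 1) = 8/3; p² − 7·q² = 64 − 63 = 1.
  The first convergent with p² − 7·q² = 1 gives the fundamental solution (x₁, y₁) = (8, 3).
Step 2: Apply the recurrence (x_{n+1}, y_{n+1}) = (x₁x_n + 7y₁y_n, x₁y_n + y₁x_n) repeatedly.
  From (x_1, y_1) = (8, 3): x_2 = 8·8 + 7·3·3 = 127; y_2 = 8·3 + 3·8 = 48.
  From (x_2, y_2) = (127, 48): x_3 = 8·127 + 7·3·48 = 2024; y_3 = 8·48 + 3·127 = 765.
  From (x_3, y_3) = (2024, 765): x_4 = 8·2024 + 7·3·765 = 32257; y_4 = 8·765 + 3·2024 = 12192.
  From (x_4, y_4) = (32257, 12192): x_5 = 8·32257 + 7·3·12192 = 514088; y_5 = 8·12192 + 3·32257 = 194307.
  From (x_5, y_5) = (514088, 194307): x_6 = 8·514088 + 7·3·194307 = 8193151; y_6 = 8·194307 + 3·514088 = 3096720.
  From (x_6, y_6) = (8193151, 3096720): x_7 = 8·8193151 + 7·3·3096720 = 130576328; y_7 = 8·3096720 + 3·8193151 = 49353213.
Step 3: Verify x_7² - 7·y_7² = 17050177433963584 - 17050177433963583 = 1 (should be 1). ✓

(x_1, y_1) = (8, 3); (x_7, y_7) = (130576328, 49353213).


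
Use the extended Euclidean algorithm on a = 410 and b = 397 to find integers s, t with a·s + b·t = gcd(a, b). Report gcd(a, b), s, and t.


Euclidean algorithm on (410, 397) — divide until remainder is 0:
  410 = 1 · 397 + 13
  397 = 30 · 13 + 7
  13 = 1 · 7 + 6
  7 = 1 · 6 + 1
  6 = 6 · 1 + 0
gcd(410, 397) = 1.
Track Bezout coefficients alongside the remainders: start with r₀ = 410 = a·1 + b·0 (s = 1, t = 0) and r₁ = 397 = a·0 + b·1 (s = 0, t = 1); each new remainder r_{k+1} = r_{k-1} − q_k·r_k inherits s_{k+1} = s_{k-1} − q_k·s_k, t_{k+1} = t_{k-1} − q_k·t_k, so r_k = a·s_k + b·t_k at every step:
  q = 1: r = 13, s = 1 − 1·0 = 1, t = 0 − 1·1 = -1  (check: 410·1 + 397·(-1) = 13)
  q = 30: r = 7, s = 0 − 30·1 = -30, t = 1 − 30·(-1) = 31  (check: 410·(-30) + 397·31 = 7)
  q = 1: r = 6, s = 1 − 1·(-30) = 31, t = -1 − 1·31 = -32  (check: 410·31 + 397·(-32) = 6)
  q = 1: r = 1, s = -30 − 1·31 = -61, t = 31 − 1·(-32) = 63  (check: 410·(-61) + 397·63 = 1)
The row with r = 1 (the gcd) gives the Bezout coefficients s = -61, t = 63.
Result: 410 · (-61) + 397 · (63) = 1.

gcd(410, 397) = 1; s = -61, t = 63 (check: 410·(-61) + 397·63 = 1).


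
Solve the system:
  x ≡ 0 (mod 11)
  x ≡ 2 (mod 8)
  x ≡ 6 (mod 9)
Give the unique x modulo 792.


Moduli 11, 8, 9 are pairwise coprime; by CRT there is a unique solution modulo M = 11 · 8 · 9 = 792.
Solve pairwise, accumulating the modulus:
  Start with x ≡ 0 (mod 11).
  Combine with x ≡ 2 (mod 8): since gcd(11, 8) = 1, we get a unique residue mod 88.
    Write x = 0 + 11·t and substitute into x ≡ 2 (mod 8): 11·t ≡ 2 − 0 = 2 (mod 8).
    Reduce coefficients mod 8: 3·t ≡ 2 (mod 8).
    The inverse of 3 mod 8 is 3 (since 3·3 = 9 = 1·8 + 1), so t ≡ 3·2 = 6 ≡ 6 (mod 8).
    Then x = 0 + 11·6 = 66, valid modulo lcm(11, 8) = 88: x ≡ 66 (mod 88).
  Combine with x ≡ 6 (mod 9): since gcd(88, 9) = 1, we get a unique residue mod 792.
    Write x = 66 + 88·t and substitute into x ≡ 6 (mod 9): 88·t ≡ 6 − 66 = -60 (mod 9).
    Reduce coefficients mod 9: 7·t ≡ 3 (mod 9).
    The inverse of 7 mod 9 is 4 (since 7·4 = 28 = 3·9 + 1), so t ≡ 4·3 = 12 ≡ 3 (mod 9).
    Then x = 66 + 88·3 = 330, valid modulo lcm(88, 9) = 792: x ≡ 330 (mod 792).
Verify: 330 mod 11 = 0 ✓, 330 mod 8 = 2 ✓, 330 mod 9 = 6 ✓.

x ≡ 330 (mod 792).


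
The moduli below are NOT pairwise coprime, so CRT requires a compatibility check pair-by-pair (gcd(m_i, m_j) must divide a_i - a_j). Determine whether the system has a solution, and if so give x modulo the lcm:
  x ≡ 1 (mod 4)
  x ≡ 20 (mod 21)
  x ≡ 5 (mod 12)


Moduli 4, 21, 12 are not pairwise coprime, so CRT works modulo lcm(m_i) when all pairwise compatibility conditions hold.
Pairwise compatibility: gcd(m_i, m_j) must divide a_i - a_j for every pair.
Merge one congruence at a time:
  Start: x ≡ 1 (mod 4).
  Combine with x ≡ 20 (mod 21): gcd(4, 21) = 1; 20 - 1 = 19, which IS divisible by 1, so compatible.
    Write x = 1 + 4·t and substitute into x ≡ 20 (mod 21): 4·t ≡ 20 − 1 = 19 (mod 21).
    The inverse of 4 mod 21 is 16 (since 4·16 = 64 = 3·21 + 1), so t ≡ 16·19 = 304 ≡ 10 (mod 21).
    Then x = 1 + 4·10 = 41, valid modulo lcm(4, 21) = 84: x ≡ 41 (mod 84).
  Combine with x ≡ 5 (mod 12): gcd(84, 12) = 12; 5 - 41 = -36, which IS divisible by 12, so compatible.
    Write x = 41 + 84·t and substitute into x ≡ 5 (mod 12): 84·t ≡ 5 − 41 = -36 (mod 12).
    Divide the congruence (and modulus) by g = 12: 7·t ≡ -3 (mod 1).
    Modulo 1 every t works; take t = 0.
    Then x = 41 + 84·0 = 41, valid modulo lcm(84, 12) = 84: x ≡ 41 (mod 84).
Verify: 41 mod 4 = 1, 41 mod 21 = 20, 41 mod 12 = 5.

x ≡ 41 (mod 84).


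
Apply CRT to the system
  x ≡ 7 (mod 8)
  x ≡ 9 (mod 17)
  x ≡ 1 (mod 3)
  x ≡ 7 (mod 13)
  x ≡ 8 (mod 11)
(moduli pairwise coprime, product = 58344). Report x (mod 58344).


Product of moduli M = 8 · 17 · 3 · 13 · 11 = 58344.
Merge one congruence at a time:
  Start: x ≡ 7 (mod 8).
  Combine with x ≡ 9 (mod 17); new modulus lcm = 136.
    Write x = 7 + 8·t and substitute into x ≡ 9 (mod 17): 8·t ≡ 9 − 7 = 2 (mod 17).
    The inverse of 8 mod 17 is 15 (since 8·15 = 120 = 7·17 + 1), so t ≡ 15·2 = 30 ≡ 13 (mod 17).
    Then x = 7 + 8·13 = 111, valid modulo lcm(8, 17) = 136: x ≡ 111 (mod 136).
  Combine with x ≡ 1 (mod 3); new modulus lcm = 408.
    Write x = 111 + 136·t and substitute into x ≡ 1 (mod 3): 136·t ≡ 1 − 111 = -110 (mod 3).
    Reduce coefficients mod 3: 1·t ≡ 1 (mod 3).
    So t ≡ 1 (mod 3).
    Then x = 111 + 136·1 = 247, valid modulo lcm(136, 3) = 408: x ≡ 247 (mod 408).
  Combine with x ≡ 7 (mod 13); new modulus lcm = 5304.
    Write x = 247 + 408·t and substitute into x ≡ 7 (mod 13): 408·t ≡ 7 − 247 = -240 (mod 13).
    Reduce coefficients mod 13: 5·t ≡ 7 (mod 13).
    The inverse of 5 mod 13 is 8 (since 5·8 = 40 = 3·13 + 1), so t ≡ 8·7 = 56 ≡ 4 (mod 13).
    Then x = 247 + 408·4 = 1879, valid modulo lcm(408, 13) = 5304: x ≡ 1879 (mod 5304).
  Combine with x ≡ 8 (mod 11); new modulus lcm = 58344.
    Write x = 1879 + 5304·t and substitute into x ≡ 8 (mod 11): 5304·t ≡ 8 − 1879 = -1871 (mod 11).
    Reduce coefficients mod 11: 2·t ≡ 10 (mod 11).
    The inverse of 2 mod 11 is 6 (since 2·6 = 12 = 1·11 + 1), so t ≡ 6·10 = 60 ≡ 5 (mod 11).
    Then x = 1879 + 5304·5 = 28399, valid modulo lcm(5304, 11) = 58344: x ≡ 28399 (mod 58344).
Verify against each original: 28399 mod 8 = 7, 28399 mod 17 = 9, 28399 mod 3 = 1, 28399 mod 13 = 7, 28399 mod 11 = 8.

x ≡ 28399 (mod 58344).


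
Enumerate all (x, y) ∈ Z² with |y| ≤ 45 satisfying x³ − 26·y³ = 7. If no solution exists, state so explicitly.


The equation is x³ - 26y³ = 7. For fixed y, x³ = 26·y³ + 7, so a solution requires the RHS to be a perfect cube.
Strategy: iterate y from -45 to 45, compute RHS = 26·y³ + 7, and check whether it is a (positive or negative) perfect cube.
Check small values of y:
  y = 0: RHS = 7 is not a perfect cube.
  y = 1: RHS = 33 is not a perfect cube.
  y = -1: RHS = -19 is not a perfect cube.
  y = 2: RHS = 215 is not a perfect cube.
  y = -2: RHS = -201 is not a perfect cube.
  y = 3: RHS = 709 is not a perfect cube.
  y = -3: RHS = -695 is not a perfect cube.
Continuing the search up to |y| = 45 finds no solutions either.
No (x, y) in the scanned range satisfies the equation.

No integer solutions with |y| ≤ 45.


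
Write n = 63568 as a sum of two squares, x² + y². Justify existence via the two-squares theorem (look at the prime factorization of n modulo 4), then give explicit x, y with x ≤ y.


Step 1: Factor n = 63568 = 2^4 · 29 · 137.
Step 2: Check the mod-4 condition on each prime factor: 2 = 2 (special); 29 ≡ 1 (mod 4), exponent 1; 137 ≡ 1 (mod 4), exponent 1.
All primes ≡ 3 (mod 4) appear to even exponent (or don't appear), so by the two-squares theorem n IS expressible as a sum of two squares.
Step 3: Build a representation. Group n = k² · m with k = 4 and m = 29 · 137 = 3973 (a product of primes ≡ 1 (mod 4)); a representation of m scales to one of n via (k·x)² + (k·y)² = k²(x² + y²). Each prime p ≡ 1 (mod 4) is itself a sum of two squares; find a² by testing p − a² for a perfect square:
  29: 29 − 1² = 28, 29 − 2² = 25 = 5² ⇒ 29 = 2² + 5².
  137: 137 − 1² = 136, 137 − 2² = 133, 137 − 3² = 128, 137 − 4² = 121 = 11² ⇒ 137 = 4² + 11².
  Combine using the Brahmagupta–Fibonacci identity (a² + b²)(c² + d²) = (ac − bd)² + (ad + bc)² = (ac + bd)² + (ad − bc)²:
  29 · 137 = 3973: from (2² + 5²)(4² + 11²), take (2·4 − 5·11, 2·11 + 5·4) = (8 − 55, 22 + 20) = (-47, 42); dropping signs (only squares matter) gives (47, 42); check 47² + 42² = 2209 + 1764 = 3973 ✓.
  Scale by k = 4: (4·47, 4·42) = (188, 168).
Step 4: Order so x ≤ y and verify: 168² + 188² = 28224 + 35344 = 63568 = n. ✓

n = 63568 = 168² + 188² (one valid representation with x ≤ y).


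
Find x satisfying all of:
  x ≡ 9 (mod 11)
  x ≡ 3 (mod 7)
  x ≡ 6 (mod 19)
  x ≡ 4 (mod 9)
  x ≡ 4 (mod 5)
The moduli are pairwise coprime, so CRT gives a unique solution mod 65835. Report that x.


Product of moduli M = 11 · 7 · 19 · 9 · 5 = 65835.
Merge one congruence at a time:
  Start: x ≡ 9 (mod 11).
  Combine with x ≡ 3 (mod 7); new modulus lcm = 77.
    Write x = 9 + 11·t and substitute into x ≡ 3 (mod 7): 11·t ≡ 3 − 9 = -6 (mod 7).
    Reduce coefficients mod 7: 4·t ≡ 1 (mod 7).
    The inverse of 4 mod 7 is 2 (since 4·2 = 8 = 1·7 + 1), so t ≡ 2·1 = 2 ≡ 2 (mod 7).
    Then x = 9 + 11·2 = 31, valid modulo lcm(11, 7) = 77: x ≡ 31 (mod 77).
  Combine with x ≡ 6 (mod 19); new modulus lcm = 1463.
    Write x = 31 + 77·t and substitute into x ≡ 6 (mod 19): 77·t ≡ 6 − 31 = -25 (mod 19).
    Reduce coefficients mod 19: 1·t ≡ 13 (mod 19).
    So t ≡ 13 (mod 19).
    Then x = 31 + 77·13 = 1032, valid modulo lcm(77, 19) = 1463: x ≡ 1032 (mod 1463).
  Combine with x ≡ 4 (mod 9); new modulus lcm = 13167.
    Write x = 1032 + 1463·t and substitute into x ≡ 4 (mod 9): 1463·t ≡ 4 − 1032 = -1028 (mod 9).
    Reduce coefficients mod 9: 5·t ≡ 7 (mod 9).
    The inverse of 5 mod 9 is 2 (since 5·2 = 10 = 1·9 + 1), so t ≡ 2·7 = 14 ≡ 5 (mod 9).
    Then x = 1032 + 1463·5 = 8347, valid modulo lcm(1463, 9) = 13167: x ≡ 8347 (mod 13167).
  Combine with x ≡ 4 (mod 5); new modulus lcm = 65835.
    Write x = 8347 + 13167·t and substitute into x ≡ 4 (mod 5): 13167·t ≡ 4 − 8347 = -8343 (mod 5).
    Reduce coefficients mod 5: 2·t ≡ 2 (mod 5).
    The inverse of 2 mod 5 is 3 (since 2·3 = 6 = 1·5 + 1), so t ≡ 3·2 = 6 ≡ 1 (mod 5).
    Then x = 8347 + 13167·1 = 21514, valid modulo lcm(13167, 5) = 65835: x ≡ 21514 (mod 65835).
Verify against each original: 21514 mod 11 = 9, 21514 mod 7 = 3, 21514 mod 19 = 6, 21514 mod 9 = 4, 21514 mod 5 = 4.

x ≡ 21514 (mod 65835).
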